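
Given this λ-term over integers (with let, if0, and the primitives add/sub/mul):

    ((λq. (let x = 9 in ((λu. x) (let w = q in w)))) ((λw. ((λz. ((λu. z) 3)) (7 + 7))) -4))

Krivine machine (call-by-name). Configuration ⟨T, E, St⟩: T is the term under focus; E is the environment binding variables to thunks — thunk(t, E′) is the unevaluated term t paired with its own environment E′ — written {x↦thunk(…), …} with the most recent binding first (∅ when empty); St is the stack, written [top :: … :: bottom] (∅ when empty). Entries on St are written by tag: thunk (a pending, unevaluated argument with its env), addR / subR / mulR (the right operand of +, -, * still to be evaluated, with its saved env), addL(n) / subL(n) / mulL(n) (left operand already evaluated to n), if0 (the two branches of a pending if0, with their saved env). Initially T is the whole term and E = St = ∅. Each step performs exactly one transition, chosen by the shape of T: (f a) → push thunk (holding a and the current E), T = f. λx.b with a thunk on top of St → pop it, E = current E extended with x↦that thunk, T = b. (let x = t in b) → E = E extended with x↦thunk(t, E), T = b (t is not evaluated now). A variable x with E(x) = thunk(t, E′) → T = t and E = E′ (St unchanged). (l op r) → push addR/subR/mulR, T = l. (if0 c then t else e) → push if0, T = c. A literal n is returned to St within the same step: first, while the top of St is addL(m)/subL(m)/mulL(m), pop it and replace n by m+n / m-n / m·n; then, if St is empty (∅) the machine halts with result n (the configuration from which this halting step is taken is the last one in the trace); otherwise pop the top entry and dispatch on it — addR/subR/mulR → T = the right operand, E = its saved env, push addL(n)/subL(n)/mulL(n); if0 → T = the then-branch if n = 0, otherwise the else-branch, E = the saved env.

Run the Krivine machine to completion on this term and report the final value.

Answer: 9

Execution trace:
0. <T=((λq. (let x = 9 in ((λu. x) (let w = q in w)))) ((λw. ((λz. ((λu. z) 3)) (7 + 7))) -4)), E=∅, St=∅>
1. <T=(λq. (let x = 9 in ((λu. x) (let w = q in w)))), E=∅, St=[thunk]>
2. <T=(let x = 9 in ((λu. x) (let w = q in w))), E={q↦thunk(((λw. ((λz. ((λu. z) 3)) (7 + 7))) -4), ∅)}, St=∅>
3. <T=((λu. x) (let w = q in w)), E={x↦thunk(9, {q↦thunk(((λw. ((λz. ((λu. z) 3)) (7 + 7))) -4), ∅)}), q↦thunk(((λw. ((λz. ((λu. z) 3)) (7 + 7))) -4), ∅)}, St=∅>
4. <T=(λu. x), E={x↦thunk(9, {q↦thunk(((λw. ((λz. ((λu. z) 3)) (7 + 7))) -4), ∅)}), q↦thunk(((λw. ((λz. ((λu. z) 3)) (7 + 7))) -4), ∅)}, St=[thunk]>
5. <T=x, E={u↦thunk((let w = q in w), {x↦thunk(9, {q↦thunk(((λw. ((λz. ((λu. z) 3)) (7 + 7))) -4), ∅)}), q↦thunk(((λw. ((λz. ((λu. z) 3)) (7 + 7))) -4), ∅)}), x↦thunk(9, {q↦thunk(((λw. ((λz. ((λu. z) 3)) (7 + 7))) -4), ∅)}), q↦thunk(((λw. ((λz. ((λu. z) 3)) (7 + 7))) -4), ∅)}, St=∅>
6. <T=9, E={q↦thunk(((λw. ((λz. ((λu. z) 3)) (7 + 7))) -4), ∅)}, St=∅>
→ final value 9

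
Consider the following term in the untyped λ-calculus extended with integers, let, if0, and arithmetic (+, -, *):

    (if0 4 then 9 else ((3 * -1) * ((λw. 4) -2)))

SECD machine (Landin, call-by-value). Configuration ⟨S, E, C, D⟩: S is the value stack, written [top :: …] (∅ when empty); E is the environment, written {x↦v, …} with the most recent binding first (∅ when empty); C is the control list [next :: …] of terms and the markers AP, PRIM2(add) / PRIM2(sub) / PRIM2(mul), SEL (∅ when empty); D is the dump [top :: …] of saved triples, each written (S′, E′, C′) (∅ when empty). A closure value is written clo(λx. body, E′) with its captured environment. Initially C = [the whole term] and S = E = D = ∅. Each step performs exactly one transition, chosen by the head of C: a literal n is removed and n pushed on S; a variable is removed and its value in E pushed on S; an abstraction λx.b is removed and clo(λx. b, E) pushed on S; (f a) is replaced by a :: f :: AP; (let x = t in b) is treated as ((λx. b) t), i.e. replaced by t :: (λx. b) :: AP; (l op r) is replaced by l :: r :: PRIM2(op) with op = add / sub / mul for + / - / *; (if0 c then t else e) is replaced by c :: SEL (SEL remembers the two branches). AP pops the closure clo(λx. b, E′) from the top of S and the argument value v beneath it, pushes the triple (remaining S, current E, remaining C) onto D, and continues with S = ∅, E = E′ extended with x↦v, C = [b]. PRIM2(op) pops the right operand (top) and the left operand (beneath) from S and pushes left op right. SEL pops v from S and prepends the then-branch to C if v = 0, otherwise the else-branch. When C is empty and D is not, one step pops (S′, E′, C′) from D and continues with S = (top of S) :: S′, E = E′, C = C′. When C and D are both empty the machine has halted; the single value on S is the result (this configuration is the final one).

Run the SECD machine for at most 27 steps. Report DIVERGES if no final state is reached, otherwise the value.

[0] ⟨S=∅; E=∅; C=[(if0 4 then 9 else ((3 * -1) * ((λw. 4) -2)))]; D=∅⟩
[1] ⟨S=∅; E=∅; C=[4 :: SEL]; D=∅⟩
[2] ⟨S=[4]; E=∅; C=[SEL]; D=∅⟩
[3] ⟨S=∅; E=∅; C=[((3 * -1) * ((λw. 4) -2))]; D=∅⟩
[4] ⟨S=∅; E=∅; C=[(3 * -1) :: ((λw. 4) -2) :: PRIM2(mul)]; D=∅⟩
[5] ⟨S=∅; E=∅; C=[3 :: -1 :: PRIM2(mul) :: ((λw. 4) -2) :: PRIM2(mul)]; D=∅⟩
[6] ⟨S=[3]; E=∅; C=[-1 :: PRIM2(mul) :: ((λw. 4) -2) :: PRIM2(mul)]; D=∅⟩
[7] ⟨S=[-1 :: 3]; E=∅; C=[PRIM2(mul) :: ((λw. 4) -2) :: PRIM2(mul)]; D=∅⟩
[8] ⟨S=[-3]; E=∅; C=[((λw. 4) -2) :: PRIM2(mul)]; D=∅⟩
[9] ⟨S=[-3]; E=∅; C=[-2 :: (λw. 4) :: AP :: PRIM2(mul)]; D=∅⟩
[10] ⟨S=[-2 :: -3]; E=∅; C=[(λw. 4) :: AP :: PRIM2(mul)]; D=∅⟩
[11] ⟨S=[clo(λw. 4, ∅) :: -2 :: -3]; E=∅; C=[AP :: PRIM2(mul)]; D=∅⟩
[12] ⟨S=∅; E={w↦-2}; C=[4]; D=[([-3], ∅, [PRIM2(mul)])]⟩
[13] ⟨S=[4]; E={w↦-2}; C=∅; D=[([-3], ∅, [PRIM2(mul)])]⟩
[14] ⟨S=[4 :: -3]; E=∅; C=[PRIM2(mul)]; D=∅⟩
[15] ⟨S=[-12]; E=∅; C=∅; D=∅⟩
→ final value -12

Answer: -12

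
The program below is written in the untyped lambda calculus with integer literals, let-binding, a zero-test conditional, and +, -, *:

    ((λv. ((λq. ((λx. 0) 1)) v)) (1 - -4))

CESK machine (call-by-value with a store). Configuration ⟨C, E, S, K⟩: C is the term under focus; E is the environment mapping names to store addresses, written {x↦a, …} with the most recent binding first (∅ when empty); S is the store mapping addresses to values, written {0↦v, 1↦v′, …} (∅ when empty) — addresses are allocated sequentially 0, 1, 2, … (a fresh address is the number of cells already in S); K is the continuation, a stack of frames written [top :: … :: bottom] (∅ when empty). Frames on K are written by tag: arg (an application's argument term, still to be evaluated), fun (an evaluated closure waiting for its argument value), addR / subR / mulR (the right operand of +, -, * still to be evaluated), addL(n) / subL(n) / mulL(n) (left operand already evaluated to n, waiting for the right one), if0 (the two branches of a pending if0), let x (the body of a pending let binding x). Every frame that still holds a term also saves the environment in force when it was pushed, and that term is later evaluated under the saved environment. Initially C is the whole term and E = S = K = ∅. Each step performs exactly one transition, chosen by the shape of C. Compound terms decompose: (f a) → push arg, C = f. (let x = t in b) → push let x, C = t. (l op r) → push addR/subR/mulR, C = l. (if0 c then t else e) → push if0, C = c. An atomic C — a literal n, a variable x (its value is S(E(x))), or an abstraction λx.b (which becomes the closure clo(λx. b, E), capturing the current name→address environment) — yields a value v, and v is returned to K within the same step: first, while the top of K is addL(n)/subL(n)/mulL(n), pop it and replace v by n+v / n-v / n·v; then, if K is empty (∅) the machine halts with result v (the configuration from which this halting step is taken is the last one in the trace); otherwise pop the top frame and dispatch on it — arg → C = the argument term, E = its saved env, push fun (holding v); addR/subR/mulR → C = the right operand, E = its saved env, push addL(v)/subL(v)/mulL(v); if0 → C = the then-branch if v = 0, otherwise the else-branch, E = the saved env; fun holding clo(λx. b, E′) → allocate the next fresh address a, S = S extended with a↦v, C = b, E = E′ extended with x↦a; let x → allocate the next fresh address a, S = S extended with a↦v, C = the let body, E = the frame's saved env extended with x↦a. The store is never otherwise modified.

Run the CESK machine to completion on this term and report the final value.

[0] <C=((λv. ((λq. ((λx. 0) 1)) v)) (1 - -4)), E=∅, S=∅, K=∅>
[1] <C=(λv. ((λq. ((λx. 0) 1)) v)), E=∅, S=∅, K=[arg]>
[2] <C=(1 - -4), E=∅, S=∅, K=[fun]>
[3] <C=1, E=∅, S=∅, K=[subR :: fun]>
[4] <C=-4, E=∅, S=∅, K=[subL(1) :: fun]>
[5] <C=((λq. ((λx. 0) 1)) v), E={v↦0}, S={0↦5}, K=∅>
[6] <C=(λq. ((λx. 0) 1)), E={v↦0}, S={0↦5}, K=[arg]>
[7] <C=v, E={v↦0}, S={0↦5}, K=[fun]>
[8] <C=((λx. 0) 1), E={q↦1, v↦0}, S={0↦5, 1↦5}, K=∅>
[9] <C=(λx. 0), E={q↦1, v↦0}, S={0↦5, 1↦5}, K=[arg]>
[10] <C=1, E={q↦1, v↦0}, S={0↦5, 1↦5}, K=[fun]>
[11] <C=0, E={x↦2, q↦1, v↦0}, S={0↦5, 1↦5, 2↦1}, K=∅>
→ final value 0

Answer: 0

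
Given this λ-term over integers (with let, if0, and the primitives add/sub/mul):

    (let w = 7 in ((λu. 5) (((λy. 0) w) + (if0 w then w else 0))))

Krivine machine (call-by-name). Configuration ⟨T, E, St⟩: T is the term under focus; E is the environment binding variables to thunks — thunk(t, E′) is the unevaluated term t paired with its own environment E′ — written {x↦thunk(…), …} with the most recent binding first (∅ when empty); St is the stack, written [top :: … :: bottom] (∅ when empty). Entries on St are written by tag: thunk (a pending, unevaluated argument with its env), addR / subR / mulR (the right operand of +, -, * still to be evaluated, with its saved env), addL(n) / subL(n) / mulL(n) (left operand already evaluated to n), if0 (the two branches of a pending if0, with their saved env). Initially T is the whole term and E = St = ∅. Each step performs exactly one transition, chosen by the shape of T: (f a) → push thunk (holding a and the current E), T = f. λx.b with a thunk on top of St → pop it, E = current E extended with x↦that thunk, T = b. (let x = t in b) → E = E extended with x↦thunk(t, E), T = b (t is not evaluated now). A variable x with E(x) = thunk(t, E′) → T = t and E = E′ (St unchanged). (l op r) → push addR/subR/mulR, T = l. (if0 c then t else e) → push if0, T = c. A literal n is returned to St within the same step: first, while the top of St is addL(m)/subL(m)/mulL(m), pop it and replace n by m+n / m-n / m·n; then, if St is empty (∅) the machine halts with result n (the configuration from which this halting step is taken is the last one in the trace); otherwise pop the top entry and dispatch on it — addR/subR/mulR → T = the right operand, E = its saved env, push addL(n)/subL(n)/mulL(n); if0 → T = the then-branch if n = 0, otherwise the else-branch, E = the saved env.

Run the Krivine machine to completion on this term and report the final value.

Answer: 5

Machine steps:
0. <T=(let w = 7 in ((λu. 5) (((λy. 0) w) + (if0 w then w else 0)))), E=∅, St=∅>
1. <T=((λu. 5) (((λy. 0) w) + (if0 w then w else 0))), E={w↦thunk(7, ∅)}, St=∅>
2. <T=(λu. 5), E={w↦thunk(7, ∅)}, St=[thunk]>
3. <T=5, E={u↦thunk((((λy. 0) w) + (if0 w then w else 0)), {w↦thunk(7, ∅)}), w↦thunk(7, ∅)}, St=∅>
→ final value 5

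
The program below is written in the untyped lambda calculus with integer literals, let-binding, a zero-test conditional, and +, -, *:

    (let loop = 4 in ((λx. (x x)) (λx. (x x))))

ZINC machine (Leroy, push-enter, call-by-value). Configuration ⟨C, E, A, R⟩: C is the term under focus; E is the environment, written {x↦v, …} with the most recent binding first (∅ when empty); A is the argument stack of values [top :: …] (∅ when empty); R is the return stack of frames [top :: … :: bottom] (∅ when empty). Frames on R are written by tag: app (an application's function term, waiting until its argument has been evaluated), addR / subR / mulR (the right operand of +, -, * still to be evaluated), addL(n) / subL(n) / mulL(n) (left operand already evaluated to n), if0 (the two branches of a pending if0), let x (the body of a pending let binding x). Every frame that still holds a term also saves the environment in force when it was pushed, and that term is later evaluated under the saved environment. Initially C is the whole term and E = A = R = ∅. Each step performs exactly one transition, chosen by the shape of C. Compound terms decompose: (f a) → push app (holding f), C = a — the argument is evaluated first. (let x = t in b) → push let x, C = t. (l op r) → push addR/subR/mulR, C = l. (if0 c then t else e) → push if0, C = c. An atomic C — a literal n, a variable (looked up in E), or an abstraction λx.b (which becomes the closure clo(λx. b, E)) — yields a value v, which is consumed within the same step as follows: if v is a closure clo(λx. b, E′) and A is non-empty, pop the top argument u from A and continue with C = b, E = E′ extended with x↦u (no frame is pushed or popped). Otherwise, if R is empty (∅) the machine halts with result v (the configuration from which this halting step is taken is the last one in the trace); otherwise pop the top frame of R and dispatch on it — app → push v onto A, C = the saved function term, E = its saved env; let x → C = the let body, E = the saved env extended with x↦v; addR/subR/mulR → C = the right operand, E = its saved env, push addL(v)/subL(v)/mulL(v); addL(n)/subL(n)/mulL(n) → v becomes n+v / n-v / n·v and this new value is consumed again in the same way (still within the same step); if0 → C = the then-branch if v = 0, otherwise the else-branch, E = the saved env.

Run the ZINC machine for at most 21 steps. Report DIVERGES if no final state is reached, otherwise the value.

Answer: DIVERGES (no final state within 21 steps)

Machine steps:
t=0: <C=(let loop = 4 in ((λx. (x x)) (λx. (x x)))), E=∅, A=∅, R=∅>
t=1: <C=4, E=∅, A=∅, R=[let loop]>
t=2: <C=((λx. (x x)) (λx. (x x))), E={loop↦4}, A=∅, R=∅>
t=3: <C=(λx. (x x)), E={loop↦4}, A=∅, R=[app]>
t=4: <C=(λx. (x x)), E={loop↦4}, A=[clo(λx. (x x), {loop↦4})], R=∅>
t=5: <C=(x x), E={x↦clo(λx. (x x), {loop↦4}), loop↦4}, A=∅, R=∅>
t=6: <C=x, E={x↦clo(λx. (x x), {loop↦4}), loop↦4}, A=∅, R=[app]>
t=7: <C=x, E={x↦clo(λx. (x x), {loop↦4}), loop↦4}, A=[clo(λx. (x x), {loop↦4})], R=∅>
… configuration repeats with period 3 (steps 5–7 recur indefinitely) …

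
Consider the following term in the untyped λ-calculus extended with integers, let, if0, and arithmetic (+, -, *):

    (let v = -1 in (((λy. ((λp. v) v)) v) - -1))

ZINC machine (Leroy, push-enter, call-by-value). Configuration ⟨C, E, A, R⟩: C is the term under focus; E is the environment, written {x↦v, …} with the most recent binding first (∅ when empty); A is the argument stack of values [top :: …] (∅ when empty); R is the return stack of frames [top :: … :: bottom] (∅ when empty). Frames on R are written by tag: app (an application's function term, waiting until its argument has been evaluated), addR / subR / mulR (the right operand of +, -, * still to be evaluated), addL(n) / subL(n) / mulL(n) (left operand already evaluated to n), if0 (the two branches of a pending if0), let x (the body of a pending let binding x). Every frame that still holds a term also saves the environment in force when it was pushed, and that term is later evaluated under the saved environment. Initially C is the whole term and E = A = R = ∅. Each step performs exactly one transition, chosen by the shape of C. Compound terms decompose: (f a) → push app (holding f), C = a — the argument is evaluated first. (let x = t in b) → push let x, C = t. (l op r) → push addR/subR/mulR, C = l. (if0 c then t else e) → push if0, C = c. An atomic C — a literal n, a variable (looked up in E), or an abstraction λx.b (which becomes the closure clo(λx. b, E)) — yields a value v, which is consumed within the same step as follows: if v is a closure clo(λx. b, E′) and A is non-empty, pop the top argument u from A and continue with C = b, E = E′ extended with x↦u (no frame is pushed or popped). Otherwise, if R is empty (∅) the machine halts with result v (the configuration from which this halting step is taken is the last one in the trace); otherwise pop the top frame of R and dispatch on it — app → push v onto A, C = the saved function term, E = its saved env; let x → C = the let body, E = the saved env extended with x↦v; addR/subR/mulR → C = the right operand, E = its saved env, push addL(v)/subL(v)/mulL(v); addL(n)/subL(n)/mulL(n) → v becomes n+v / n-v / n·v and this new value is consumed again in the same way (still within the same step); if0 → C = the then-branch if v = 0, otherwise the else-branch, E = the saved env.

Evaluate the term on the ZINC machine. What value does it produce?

step 0: [C=(let v = -1 in (((λy. ((λp. v) v)) v) - -1)) | E=∅ | A=∅ | R=∅]
step 1: [C=-1 | E=∅ | A=∅ | R=[let v]]
step 2: [C=(((λy. ((λp. v) v)) v) - -1) | E={v↦-1} | A=∅ | R=∅]
step 3: [C=((λy. ((λp. v) v)) v) | E={v↦-1} | A=∅ | R=[subR]]
step 4: [C=v | E={v↦-1} | A=∅ | R=[app :: subR]]
step 5: [C=(λy. ((λp. v) v)) | E={v↦-1} | A=[-1] | R=[subR]]
step 6: [C=((λp. v) v) | E={y↦-1, v↦-1} | A=∅ | R=[subR]]
step 7: [C=v | E={y↦-1, v↦-1} | A=∅ | R=[app :: subR]]
step 8: [C=(λp. v) | E={y↦-1, v↦-1} | A=[-1] | R=[subR]]
step 9: [C=v | E={p↦-1, y↦-1, v↦-1} | A=∅ | R=[subR]]
step 10: [C=-1 | E={v↦-1} | A=∅ | R=[subL(-1)]]
→ final value 0

Answer: 0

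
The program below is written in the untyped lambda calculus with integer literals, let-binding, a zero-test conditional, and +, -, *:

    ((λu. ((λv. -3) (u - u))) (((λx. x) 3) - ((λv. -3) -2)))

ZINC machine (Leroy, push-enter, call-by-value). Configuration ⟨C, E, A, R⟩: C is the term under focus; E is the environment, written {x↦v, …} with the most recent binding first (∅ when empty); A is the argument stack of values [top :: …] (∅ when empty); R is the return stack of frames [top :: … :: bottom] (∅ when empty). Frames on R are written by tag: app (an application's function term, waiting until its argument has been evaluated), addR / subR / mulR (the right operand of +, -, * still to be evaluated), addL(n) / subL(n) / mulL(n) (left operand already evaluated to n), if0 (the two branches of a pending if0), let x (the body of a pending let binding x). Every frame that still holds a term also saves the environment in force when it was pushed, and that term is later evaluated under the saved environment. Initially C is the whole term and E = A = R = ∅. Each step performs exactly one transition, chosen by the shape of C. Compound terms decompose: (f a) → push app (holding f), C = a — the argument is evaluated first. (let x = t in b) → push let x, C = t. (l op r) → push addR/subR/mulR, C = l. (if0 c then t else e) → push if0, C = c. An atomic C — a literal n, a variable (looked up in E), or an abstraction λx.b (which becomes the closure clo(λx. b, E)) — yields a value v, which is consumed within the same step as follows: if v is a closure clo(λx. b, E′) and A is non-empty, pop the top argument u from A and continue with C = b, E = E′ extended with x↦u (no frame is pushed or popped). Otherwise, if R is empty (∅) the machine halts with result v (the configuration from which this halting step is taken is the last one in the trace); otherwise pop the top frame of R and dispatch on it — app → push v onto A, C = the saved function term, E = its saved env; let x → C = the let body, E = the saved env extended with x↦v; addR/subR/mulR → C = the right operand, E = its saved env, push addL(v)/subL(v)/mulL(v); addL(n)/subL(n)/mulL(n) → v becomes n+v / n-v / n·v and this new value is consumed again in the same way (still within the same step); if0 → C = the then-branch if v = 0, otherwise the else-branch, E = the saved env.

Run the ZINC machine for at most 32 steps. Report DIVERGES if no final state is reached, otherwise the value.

Answer: -3

Execution trace:
t=0: <C=((λu. ((λv. -3) (u - u))) (((λx. x) 3) - ((λv. -3) -2))), E=∅, A=∅, R=∅>
t=1: <C=(((λx. x) 3) - ((λv. -3) -2)), E=∅, A=∅, R=[app]>
t=2: <C=((λx. x) 3), E=∅, A=∅, R=[subR :: app]>
t=3: <C=3, E=∅, A=∅, R=[app :: subR :: app]>
t=4: <C=(λx. x), E=∅, A=[3], R=[subR :: app]>
t=5: <C=x, E={x↦3}, A=∅, R=[subR :: app]>
t=6: <C=((λv. -3) -2), E=∅, A=∅, R=[subL(3) :: app]>
t=7: <C=-2, E=∅, A=∅, R=[app :: subL(3) :: app]>
t=8: <C=(λv. -3), E=∅, A=[-2], R=[subL(3) :: app]>
t=9: <C=-3, E={v↦-2}, A=∅, R=[subL(3) :: app]>
t=10: <C=(λu. ((λv. -3) (u - u))), E=∅, A=[6], R=∅>
t=11: <C=((λv. -3) (u - u)), E={u↦6}, A=∅, R=∅>
t=12: <C=(u - u), E={u↦6}, A=∅, R=[app]>
t=13: <C=u, E={u↦6}, A=∅, R=[subR :: app]>
t=14: <C=u, E={u↦6}, A=∅, R=[subL(6) :: app]>
t=15: <C=(λv. -3), E={u↦6}, A=[0], R=∅>
t=16: <C=-3, E={v↦0, u↦6}, A=∅, R=∅>
→ final value -3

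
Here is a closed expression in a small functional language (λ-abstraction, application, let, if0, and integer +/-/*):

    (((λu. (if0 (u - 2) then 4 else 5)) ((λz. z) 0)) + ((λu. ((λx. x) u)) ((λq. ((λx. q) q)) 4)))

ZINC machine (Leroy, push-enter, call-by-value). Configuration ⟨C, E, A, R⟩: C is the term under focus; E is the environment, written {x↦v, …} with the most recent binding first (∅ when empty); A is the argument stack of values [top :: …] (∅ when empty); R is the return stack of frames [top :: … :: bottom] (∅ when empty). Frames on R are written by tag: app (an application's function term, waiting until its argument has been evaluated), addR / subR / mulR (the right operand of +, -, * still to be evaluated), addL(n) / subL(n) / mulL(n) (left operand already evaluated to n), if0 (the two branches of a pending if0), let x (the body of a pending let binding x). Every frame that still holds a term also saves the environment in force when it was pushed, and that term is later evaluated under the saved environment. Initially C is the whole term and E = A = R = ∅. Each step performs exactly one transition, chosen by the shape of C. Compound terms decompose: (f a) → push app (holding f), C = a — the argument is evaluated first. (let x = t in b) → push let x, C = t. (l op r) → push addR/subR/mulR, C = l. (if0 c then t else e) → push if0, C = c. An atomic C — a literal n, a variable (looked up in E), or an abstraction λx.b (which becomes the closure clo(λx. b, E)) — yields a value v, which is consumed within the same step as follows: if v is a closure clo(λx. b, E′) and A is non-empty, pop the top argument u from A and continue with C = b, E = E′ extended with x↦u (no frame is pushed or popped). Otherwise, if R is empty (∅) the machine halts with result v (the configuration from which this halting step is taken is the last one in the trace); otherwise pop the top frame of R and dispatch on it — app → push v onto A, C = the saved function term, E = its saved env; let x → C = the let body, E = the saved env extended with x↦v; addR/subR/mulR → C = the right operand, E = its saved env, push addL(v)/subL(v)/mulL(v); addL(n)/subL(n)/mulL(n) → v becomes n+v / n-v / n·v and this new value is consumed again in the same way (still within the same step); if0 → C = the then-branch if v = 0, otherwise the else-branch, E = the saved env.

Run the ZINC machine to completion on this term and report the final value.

t=0: ⟨C=(((λu. (if0 (u - 2) then 4 else 5)) ((λz. z) 0)) + ((λu. ((λx. x) u)) ((λq. ((λx. q) q)) 4))); E=∅; A=∅; R=∅⟩
t=1: ⟨C=((λu. (if0 (u - 2) then 4 else 5)) ((λz. z) 0)); E=∅; A=∅; R=[addR]⟩
t=2: ⟨C=((λz. z) 0); E=∅; A=∅; R=[app :: addR]⟩
t=3: ⟨C=0; E=∅; A=∅; R=[app :: app :: addR]⟩
t=4: ⟨C=(λz. z); E=∅; A=[0]; R=[app :: addR]⟩
t=5: ⟨C=z; E={z↦0}; A=∅; R=[app :: addR]⟩
t=6: ⟨C=(λu. (if0 (u - 2) then 4 else 5)); E=∅; A=[0]; R=[addR]⟩
t=7: ⟨C=(if0 (u - 2) then 4 else 5); E={u↦0}; A=∅; R=[addR]⟩
t=8: ⟨C=(u - 2); E={u↦0}; A=∅; R=[if0 :: addR]⟩
t=9: ⟨C=u; E={u↦0}; A=∅; R=[subR :: if0 :: addR]⟩
t=10: ⟨C=2; E={u↦0}; A=∅; R=[subL(0) :: if0 :: addR]⟩
t=11: ⟨C=5; E={u↦0}; A=∅; R=[addR]⟩
t=12: ⟨C=((λu. ((λx. x) u)) ((λq. ((λx. q) q)) 4)); E=∅; A=∅; R=[addL(5)]⟩
t=13: ⟨C=((λq. ((λx. q) q)) 4); E=∅; A=∅; R=[app :: addL(5)]⟩
t=14: ⟨C=4; E=∅; A=∅; R=[app :: app :: addL(5)]⟩
t=15: ⟨C=(λq. ((λx. q) q)); E=∅; A=[4]; R=[app :: addL(5)]⟩
t=16: ⟨C=((λx. q) q); E={q↦4}; A=∅; R=[app :: addL(5)]⟩
t=17: ⟨C=q; E={q↦4}; A=∅; R=[app :: app :: addL(5)]⟩
t=18: ⟨C=(λx. q); E={q↦4}; A=[4]; R=[app :: addL(5)]⟩
t=19: ⟨C=q; E={x↦4, q↦4}; A=∅; R=[app :: addL(5)]⟩
t=20: ⟨C=(λu. ((λx. x) u)); E=∅; A=[4]; R=[addL(5)]⟩
t=21: ⟨C=((λx. x) u); E={u↦4}; A=∅; R=[addL(5)]⟩
t=22: ⟨C=u; E={u↦4}; A=∅; R=[app :: addL(5)]⟩
t=23: ⟨C=(λx. x); E={u↦4}; A=[4]; R=[addL(5)]⟩
t=24: ⟨C=x; E={x↦4, u↦4}; A=∅; R=[addL(5)]⟩
→ final value 9

Answer: 9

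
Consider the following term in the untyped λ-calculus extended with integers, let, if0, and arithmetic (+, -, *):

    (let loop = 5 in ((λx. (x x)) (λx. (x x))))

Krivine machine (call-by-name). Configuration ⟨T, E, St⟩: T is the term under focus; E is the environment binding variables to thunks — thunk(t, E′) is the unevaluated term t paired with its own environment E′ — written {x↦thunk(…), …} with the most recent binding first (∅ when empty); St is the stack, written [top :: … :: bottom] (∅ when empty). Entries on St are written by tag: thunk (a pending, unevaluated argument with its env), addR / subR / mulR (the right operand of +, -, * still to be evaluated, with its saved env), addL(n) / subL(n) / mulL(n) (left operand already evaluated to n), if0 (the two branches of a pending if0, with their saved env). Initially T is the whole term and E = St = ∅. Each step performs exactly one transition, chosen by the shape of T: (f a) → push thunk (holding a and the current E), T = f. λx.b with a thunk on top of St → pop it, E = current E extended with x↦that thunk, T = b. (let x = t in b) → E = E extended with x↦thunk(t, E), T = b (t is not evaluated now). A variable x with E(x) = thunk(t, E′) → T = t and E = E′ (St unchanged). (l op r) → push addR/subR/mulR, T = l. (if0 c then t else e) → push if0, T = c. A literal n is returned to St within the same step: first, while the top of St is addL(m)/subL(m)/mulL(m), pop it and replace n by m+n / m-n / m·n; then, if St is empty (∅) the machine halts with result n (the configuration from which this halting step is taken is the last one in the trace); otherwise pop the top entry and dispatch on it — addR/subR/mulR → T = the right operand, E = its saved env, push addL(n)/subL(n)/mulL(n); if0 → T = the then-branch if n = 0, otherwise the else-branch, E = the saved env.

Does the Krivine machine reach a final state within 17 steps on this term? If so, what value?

Answer: DIVERGES (no final state within 17 steps)

Execution trace:
[0] [T=(let loop = 5 in ((λx. (x x)) (λx. (x x)))) | E=∅ | St=∅]
[1] [T=((λx. (x x)) (λx. (x x))) | E={loop↦thunk(5, ∅)} | St=∅]
[2] [T=(λx. (x x)) | E={loop↦thunk(5, ∅)} | St=[thunk]]
[3] [T=(x x) | E={x↦thunk((λx. (x x)), {loop↦thunk(5, ∅)}), loop↦thunk(5, ∅)} | St=∅]
[4] [T=x | E={x↦thunk((λx. (x x)), {loop↦thunk(5, ∅)}), loop↦thunk(5, ∅)} | St=[thunk]]
[5] [T=(λx. (x x)) | E={loop↦thunk(5, ∅)} | St=[thunk]]
[6] [T=(x x) | E={x↦thunk(x, {x↦thunk((λx. (x x)), {loop↦thunk(5, ∅)}), loop↦thunk(5, ∅)}), loop↦thunk(5, ∅)} | St=∅]
[7] [T=x | E={x↦thunk(x, {x↦thunk((λx. (x x)), {loop↦thunk(5, ∅)}), loop↦thunk(5, ∅)}), loop↦thunk(5, ∅)} | St=[thunk]]
[8] [T=x | E={x↦thunk((λx. (x x)), {loop↦thunk(5, ∅)}), loop↦thunk(5, ∅)} | St=[thunk]]
[9] [T=(λx. (x x)) | E={loop↦thunk(5, ∅)} | St=[thunk]]
[10] [T=(x x) | E={x↦thunk(x, {x↦thunk(x, {x↦thunk((λx. (x x)), {loop↦thunk(5, ∅)}), loop↦thunk(5, ∅)}), loop↦thunk(5, ∅)}), loop↦thunk(5, ∅)} | St=∅]
[11] [T=x | E={x↦thunk(x, {x↦thunk(x, {x↦thunk((λx. (x x)), {loop↦thunk(5, ∅)}), loop↦thunk(5, ∅)}), loop↦thunk(5, ∅)}), loop↦thunk(5, ∅)} | St=[thunk]]
[12] [T=x | E={x↦thunk(x, {x↦thunk((λx. (x x)), {loop↦thunk(5, ∅)}), loop↦thunk(5, ∅)}), loop↦thunk(5, ∅)} | St=[thunk]]
[13] [T=x | E={x↦thunk((λx. (x x)), {loop↦thunk(5, ∅)}), loop↦thunk(5, ∅)} | St=[thunk]]
[14] [T=(λx. (x x)) | E={loop↦thunk(5, ∅)} | St=[thunk]]
[15] [T=(x x) | E={x↦thunk(x, {x↦thunk(x, {x↦thunk(x, {x↦thunk((λx. (x x)), {loop↦thunk(5, ∅)}), loop↦thunk(5, ∅)}), loop↦thunk(5, ∅)}), loop↦thunk(5, ∅)}), loop↦thunk(5, ∅)} | St=∅]
[16] [T=x | E={x↦thunk(x, {x↦thunk(x, {x↦thunk(x, {x↦thunk((λx. (x x)), {loop↦thunk(5, ∅)}), loop↦thunk(5, ∅)}), loop↦thunk(5, ∅)}), loop↦thunk(5, ∅)}), loop↦thunk(5, ∅)} | St=[thunk]]
[17] [T=x | E={x↦thunk(x, {x↦thunk(x, {x↦thunk((λx. (x x)), {loop↦thunk(5, ∅)}), loop↦thunk(5, ∅)}), loop↦thunk(5, ∅)}), loop↦thunk(5, ∅)} | St=[thunk]]
→ 17 transitions taken and the configuration is still not final: no result within 17 steps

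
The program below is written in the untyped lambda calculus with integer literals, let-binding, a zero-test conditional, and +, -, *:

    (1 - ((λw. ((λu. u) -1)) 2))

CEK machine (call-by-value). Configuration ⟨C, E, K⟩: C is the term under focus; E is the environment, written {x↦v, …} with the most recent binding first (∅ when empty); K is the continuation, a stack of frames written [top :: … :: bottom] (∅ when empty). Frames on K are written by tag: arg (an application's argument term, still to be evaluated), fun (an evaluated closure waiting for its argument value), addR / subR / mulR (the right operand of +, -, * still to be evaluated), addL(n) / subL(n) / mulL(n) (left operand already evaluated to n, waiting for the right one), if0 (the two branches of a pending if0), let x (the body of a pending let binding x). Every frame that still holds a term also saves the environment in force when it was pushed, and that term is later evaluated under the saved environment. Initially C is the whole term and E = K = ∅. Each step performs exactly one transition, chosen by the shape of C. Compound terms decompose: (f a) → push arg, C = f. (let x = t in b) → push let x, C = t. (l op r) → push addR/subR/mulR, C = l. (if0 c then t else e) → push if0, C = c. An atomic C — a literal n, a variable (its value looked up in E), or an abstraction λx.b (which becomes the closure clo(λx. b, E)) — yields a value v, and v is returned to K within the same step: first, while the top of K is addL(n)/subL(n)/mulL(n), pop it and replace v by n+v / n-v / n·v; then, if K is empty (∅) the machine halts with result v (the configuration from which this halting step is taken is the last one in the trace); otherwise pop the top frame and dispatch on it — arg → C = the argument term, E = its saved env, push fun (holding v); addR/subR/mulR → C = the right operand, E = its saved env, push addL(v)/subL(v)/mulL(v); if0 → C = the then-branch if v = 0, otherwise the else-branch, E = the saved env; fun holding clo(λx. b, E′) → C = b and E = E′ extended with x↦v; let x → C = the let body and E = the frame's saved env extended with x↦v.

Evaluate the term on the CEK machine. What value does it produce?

Answer: 2

Execution trace:
t=0: <C=(1 - ((λw. ((λu. u) -1)) 2)), E=∅, K=∅>
t=1: <C=1, E=∅, K=[subR]>
t=2: <C=((λw. ((λu. u) -1)) 2), E=∅, K=[subL(1)]>
t=3: <C=(λw. ((λu. u) -1)), E=∅, K=[arg :: subL(1)]>
t=4: <C=2, E=∅, K=[fun :: subL(1)]>
t=5: <C=((λu. u) -1), E={w↦2}, K=[subL(1)]>
t=6: <C=(λu. u), E={w↦2}, K=[arg :: subL(1)]>
t=7: <C=-1, E={w↦2}, K=[fun :: subL(1)]>
t=8: <C=u, E={u↦-1, w↦2}, K=[subL(1)]>
→ final value 2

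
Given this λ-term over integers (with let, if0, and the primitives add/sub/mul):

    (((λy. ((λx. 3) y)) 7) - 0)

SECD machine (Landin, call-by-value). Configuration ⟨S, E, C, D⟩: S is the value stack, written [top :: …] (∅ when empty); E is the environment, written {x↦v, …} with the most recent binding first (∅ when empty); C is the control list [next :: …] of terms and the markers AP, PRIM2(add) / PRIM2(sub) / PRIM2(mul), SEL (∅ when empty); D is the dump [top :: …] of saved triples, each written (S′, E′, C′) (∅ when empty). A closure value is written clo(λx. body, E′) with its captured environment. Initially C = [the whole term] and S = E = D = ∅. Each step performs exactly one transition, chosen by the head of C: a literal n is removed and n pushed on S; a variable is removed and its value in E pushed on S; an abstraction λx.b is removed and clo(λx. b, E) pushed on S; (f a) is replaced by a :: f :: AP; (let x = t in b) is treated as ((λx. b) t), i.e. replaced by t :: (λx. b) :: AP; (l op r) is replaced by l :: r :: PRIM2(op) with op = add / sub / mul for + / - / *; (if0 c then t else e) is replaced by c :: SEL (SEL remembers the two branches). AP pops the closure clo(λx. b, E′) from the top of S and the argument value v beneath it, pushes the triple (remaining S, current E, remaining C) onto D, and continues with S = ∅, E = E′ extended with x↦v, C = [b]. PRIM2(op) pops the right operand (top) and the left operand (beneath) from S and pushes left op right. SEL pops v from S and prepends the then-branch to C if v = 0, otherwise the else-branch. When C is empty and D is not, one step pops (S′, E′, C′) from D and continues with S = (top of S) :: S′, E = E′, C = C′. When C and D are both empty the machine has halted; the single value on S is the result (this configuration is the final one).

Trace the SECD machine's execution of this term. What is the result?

0. [S=∅ | E=∅ | C=[(((λy. ((λx. 3) y)) 7) - 0)] | D=∅]
1. [S=∅ | E=∅ | C=[((λy. ((λx. 3) y)) 7) :: 0 :: PRIM2(sub)] | D=∅]
2. [S=∅ | E=∅ | C=[7 :: (λy. ((λx. 3) y)) :: AP :: 0 :: PRIM2(sub)] | D=∅]
3. [S=[7] | E=∅ | C=[(λy. ((λx. 3) y)) :: AP :: 0 :: PRIM2(sub)] | D=∅]
4. [S=[clo(λy. ((λx. 3) y), ∅) :: 7] | E=∅ | C=[AP :: 0 :: PRIM2(sub)] | D=∅]
5. [S=∅ | E={y↦7} | C=[((λx. 3) y)] | D=[(∅, ∅, [0 :: PRIM2(sub)])]]
6. [S=∅ | E={y↦7} | C=[y :: (λx. 3) :: AP] | D=[(∅, ∅, [0 :: PRIM2(sub)])]]
7. [S=[7] | E={y↦7} | C=[(λx. 3) :: AP] | D=[(∅, ∅, [0 :: PRIM2(sub)])]]
8. [S=[clo(λx. 3, {y↦7}) :: 7] | E={y↦7} | C=[AP] | D=[(∅, ∅, [0 :: PRIM2(sub)])]]
9. [S=∅ | E={x↦7, y↦7} | C=[3] | D=[(∅, {y↦7}, ∅) :: (∅, ∅, [0 :: PRIM2(sub)])]]
10. [S=[3] | E={x↦7, y↦7} | C=∅ | D=[(∅, {y↦7}, ∅) :: (∅, ∅, [0 :: PRIM2(sub)])]]
11. [S=[3] | E={y↦7} | C=∅ | D=[(∅, ∅, [0 :: PRIM2(sub)])]]
12. [S=[3] | E=∅ | C=[0 :: PRIM2(sub)] | D=∅]
13. [S=[0 :: 3] | E=∅ | C=[PRIM2(sub)] | D=∅]
14. [S=[3] | E=∅ | C=∅ | D=∅]
→ final value 3

Answer: 3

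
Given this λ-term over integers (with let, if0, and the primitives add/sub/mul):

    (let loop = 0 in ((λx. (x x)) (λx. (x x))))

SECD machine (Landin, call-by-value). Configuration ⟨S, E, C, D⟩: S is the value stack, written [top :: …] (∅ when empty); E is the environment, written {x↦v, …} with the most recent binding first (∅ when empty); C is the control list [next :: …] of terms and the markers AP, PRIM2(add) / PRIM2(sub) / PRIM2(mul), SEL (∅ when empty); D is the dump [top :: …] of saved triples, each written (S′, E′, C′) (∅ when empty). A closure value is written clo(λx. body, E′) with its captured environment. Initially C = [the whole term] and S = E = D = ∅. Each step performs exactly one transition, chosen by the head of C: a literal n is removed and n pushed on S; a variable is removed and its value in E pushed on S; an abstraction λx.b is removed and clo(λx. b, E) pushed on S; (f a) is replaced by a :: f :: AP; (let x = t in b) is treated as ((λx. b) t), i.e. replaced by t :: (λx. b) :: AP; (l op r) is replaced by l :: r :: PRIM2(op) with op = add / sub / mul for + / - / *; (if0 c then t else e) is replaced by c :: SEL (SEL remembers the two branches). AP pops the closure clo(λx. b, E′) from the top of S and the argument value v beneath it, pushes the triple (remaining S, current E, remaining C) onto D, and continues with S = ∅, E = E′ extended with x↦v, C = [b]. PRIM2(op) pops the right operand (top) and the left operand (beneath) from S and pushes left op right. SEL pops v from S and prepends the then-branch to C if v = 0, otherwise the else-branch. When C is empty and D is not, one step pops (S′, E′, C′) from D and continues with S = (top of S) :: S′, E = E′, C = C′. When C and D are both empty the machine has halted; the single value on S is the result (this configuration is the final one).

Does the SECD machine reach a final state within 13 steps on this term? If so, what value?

Answer: DIVERGES (no final state within 13 steps)

Derivation:
0. ⟨S=∅; E=∅; C=[(let loop = 0 in ((λx. (x x)) (λx. (x x))))]; D=∅⟩
1. ⟨S=∅; E=∅; C=[0 :: (λloop. ((λx. (x x)) (λx. (x x)))) :: AP]; D=∅⟩
2. ⟨S=[0]; E=∅; C=[(λloop. ((λx. (x x)) (λx. (x x)))) :: AP]; D=∅⟩
3. ⟨S=[clo(λloop. ((λx. (x x)) (λx. (x x))), ∅) :: 0]; E=∅; C=[AP]; D=∅⟩
4. ⟨S=∅; E={loop↦0}; C=[((λx. (x x)) (λx. (x x)))]; D=[(∅, ∅, ∅)]⟩
5. ⟨S=∅; E={loop↦0}; C=[(λx. (x x)) :: (λx. (x x)) :: AP]; D=[(∅, ∅, ∅)]⟩
6. ⟨S=[clo(λx. (x x), {loop↦0})]; E={loop↦0}; C=[(λx. (x x)) :: AP]; D=[(∅, ∅, ∅)]⟩
7. ⟨S=[clo(λx. (x x), {loop↦0}) :: clo(λx. (x x), {loop↦0})]; E={loop↦0}; C=[AP]; D=[(∅, ∅, ∅)]⟩
8. ⟨S=∅; E={x↦clo(λx. (x x), {loop↦0}), loop↦0}; C=[(x x)]; D=[(∅, {loop↦0}, ∅) :: (∅, ∅, ∅)]⟩
9. ⟨S=∅; E={x↦clo(λx. (x x), {loop↦0}), loop↦0}; C=[x :: x :: AP]; D=[(∅, {loop↦0}, ∅) :: (∅, ∅, ∅)]⟩
10. ⟨S=[clo(λx. (x x), {loop↦0})]; E={x↦clo(λx. (x x), {loop↦0}), loop↦0}; C=[x :: AP]; D=[(∅, {loop↦0}, ∅) :: (∅, ∅, ∅)]⟩
11. ⟨S=[clo(λx. (x x), {loop↦0}) :: clo(λx. (x x), {loop↦0})]; E={x↦clo(λx. (x x), {loop↦0}), loop↦0}; C=[AP]; D=[(∅, {loop↦0}, ∅) :: (∅, ∅, ∅)]⟩
12. ⟨S=∅; E={x↦clo(λx. (x x), {loop↦0}), loop↦0}; C=[(x x)]; D=[(∅, {x↦clo(λx. (x x), {loop↦0}), loop↦0}, ∅) :: (∅, {loop↦0}, ∅) :: (∅, ∅, ∅)]⟩
13. ⟨S=∅; E={x↦clo(λx. (x x), {loop↦0}), loop↦0}; C=[x :: x :: AP]; D=[(∅, {x↦clo(λx. (x x), {loop↦0}), loop↦0}, ∅) :: (∅, {loop↦0}, ∅) :: (∅, ∅, ∅)]⟩
→ 13 transitions taken and the configuration is still not final: no result within 13 steps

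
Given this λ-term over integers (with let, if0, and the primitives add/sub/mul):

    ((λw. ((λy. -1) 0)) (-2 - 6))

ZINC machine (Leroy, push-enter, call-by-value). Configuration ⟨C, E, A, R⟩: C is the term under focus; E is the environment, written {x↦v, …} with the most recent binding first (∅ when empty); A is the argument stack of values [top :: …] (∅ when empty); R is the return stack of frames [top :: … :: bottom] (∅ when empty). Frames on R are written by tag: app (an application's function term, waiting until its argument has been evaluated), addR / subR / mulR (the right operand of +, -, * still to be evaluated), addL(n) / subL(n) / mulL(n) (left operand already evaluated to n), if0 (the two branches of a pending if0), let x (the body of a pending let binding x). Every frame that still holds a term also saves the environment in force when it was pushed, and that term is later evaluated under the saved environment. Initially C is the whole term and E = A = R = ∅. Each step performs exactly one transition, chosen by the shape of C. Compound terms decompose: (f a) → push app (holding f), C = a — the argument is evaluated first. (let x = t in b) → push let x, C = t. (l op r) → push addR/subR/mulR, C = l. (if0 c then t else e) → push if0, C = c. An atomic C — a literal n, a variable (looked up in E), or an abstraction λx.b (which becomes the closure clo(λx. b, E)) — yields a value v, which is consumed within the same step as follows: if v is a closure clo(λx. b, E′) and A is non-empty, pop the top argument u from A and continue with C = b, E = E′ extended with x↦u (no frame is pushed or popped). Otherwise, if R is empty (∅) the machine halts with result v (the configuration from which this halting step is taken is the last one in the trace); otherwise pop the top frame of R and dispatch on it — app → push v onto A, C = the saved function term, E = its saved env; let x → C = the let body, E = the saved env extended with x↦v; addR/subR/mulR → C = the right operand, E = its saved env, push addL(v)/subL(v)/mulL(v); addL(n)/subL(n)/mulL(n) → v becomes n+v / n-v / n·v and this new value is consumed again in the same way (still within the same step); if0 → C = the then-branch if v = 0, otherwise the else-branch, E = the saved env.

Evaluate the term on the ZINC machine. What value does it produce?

Answer: -1

Machine steps:
[0] <C=((λw. ((λy. -1) 0)) (-2 - 6)), E=∅, A=∅, R=∅>
[1] <C=(-2 - 6), E=∅, A=∅, R=[app]>
[2] <C=-2, E=∅, A=∅, R=[subR :: app]>
[3] <C=6, E=∅, A=∅, R=[subL(-2) :: app]>
[4] <C=(λw. ((λy. -1) 0)), E=∅, A=[-8], R=∅>
[5] <C=((λy. -1) 0), E={w↦-8}, A=∅, R=∅>
[6] <C=0, E={w↦-8}, A=∅, R=[app]>
[7] <C=(λy. -1), E={w↦-8}, A=[0], R=∅>
[8] <C=-1, E={y↦0, w↦-8}, A=∅, R=∅>
→ final value -1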